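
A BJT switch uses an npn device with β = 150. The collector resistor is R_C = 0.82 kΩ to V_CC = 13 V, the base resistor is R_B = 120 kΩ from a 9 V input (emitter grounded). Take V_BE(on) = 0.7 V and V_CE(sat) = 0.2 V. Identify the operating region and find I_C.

active; I_C ≈ 10 mA

Assume active. Base-emitter loop: I_B = (V_BB − V_BE)/R_B = (9 − 0.7)/120 = 0.0692 mA.
I_C = β·I_B = 150×0.0692 = 10.4 mA.
V_CE = V_CC − I_C·R_C = 13 − 10.4×0.82 = 4.49 V > V_CE(sat), so the active-region assumption holds.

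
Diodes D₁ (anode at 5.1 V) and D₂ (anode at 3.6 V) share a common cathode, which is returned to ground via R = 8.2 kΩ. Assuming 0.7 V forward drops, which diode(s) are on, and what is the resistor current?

Assume both conduct. Then node N would need to be at both 5.1−0.7 = 4.4 V and 3.6−0.7 = 2.9 V, which is impossible.
Assume only D₁ conducts: V_N = 5.1 − 0.7 = 4.4 V, so I_R = 4.4/8.2 = 0.537 mA.
Check D₂: its anode-to-cathode voltage is 3.6 − 4.4 = -0.8 V < 0.7 V, so it is off. The assumption is consistent.

Only D₁ conducts; I_R ≈ 0.54 mA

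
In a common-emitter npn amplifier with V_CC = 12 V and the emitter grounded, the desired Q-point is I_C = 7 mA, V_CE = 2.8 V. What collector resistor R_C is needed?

R_C ≈ 1.3 kΩ

Collector loop: V_CC = I_C·R_C + V_CE.
R_C = (V_CC − V_CE)/I_C = (12 − 2.8)/7 = 1.31 kΩ.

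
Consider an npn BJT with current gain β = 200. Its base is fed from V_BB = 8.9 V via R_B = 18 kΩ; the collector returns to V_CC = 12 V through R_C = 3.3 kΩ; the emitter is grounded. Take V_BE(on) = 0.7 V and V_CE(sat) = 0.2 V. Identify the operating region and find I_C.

saturation; I_C ≈ 3.6 mA

Assume active: I_B = (8.9 − 0.7)/18 = 0.456 mA, giving I_C = β·I_B = 91.1 mA.
But then V_CE = 12 − 91.1×3.3 = -289 V < V_CE(sat) = 0.2 V — impossible in the active region.
So the transistor is saturated. With V_CE = 0.2 V, I_C = (V_CC − 0.2)/R_C = 11.8/3.3 = 3.58 mA.
Check: β·I_B = 91.1 mA > I_C = 3.58 mA, confirming saturation.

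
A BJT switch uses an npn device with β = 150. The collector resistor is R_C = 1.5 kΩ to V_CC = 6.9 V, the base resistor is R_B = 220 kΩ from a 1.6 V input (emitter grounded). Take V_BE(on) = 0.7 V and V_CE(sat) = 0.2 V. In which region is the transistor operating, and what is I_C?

active; I_C ≈ 0.61 mA

Assume active. Base-emitter loop: I_B = (V_BB − V_BE)/R_B = (1.6 − 0.7)/220 = 0.00409 mA.
I_C = β·I_B = 150×0.00409 = 0.614 mA.
V_CE = V_CC − I_C·R_C = 6.9 − 0.614×1.5 = 5.98 V > V_CE(sat), so the active-region assumption holds.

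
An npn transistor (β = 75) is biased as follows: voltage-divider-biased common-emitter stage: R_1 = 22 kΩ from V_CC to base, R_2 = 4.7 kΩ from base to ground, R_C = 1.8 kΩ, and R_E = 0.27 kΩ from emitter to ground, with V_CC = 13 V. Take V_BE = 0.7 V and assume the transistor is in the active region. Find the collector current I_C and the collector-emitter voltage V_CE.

I_C ≈ 4.9 mA, V_CE ≈ 2.9 V

Thevenize the base divider: V_Th = V_CC·R_2/(R_1+R_2) = 13×4.7/26.7 = 2.29 V, R_Th = R_1‖R_2 = 3.87 kΩ.
Base-emitter loop: V_Th = I_B·R_Th + V_BE + (β+1)I_B·R_E, so I_B = (2.29 − 0.7) / (3.87 + 76×0.27) = 0.0651 mA.
I_C = β·I_B = 75×0.0651 = 4.88 mA, and I_E = (β+1)I_B = 4.95 mA.
V_CE = V_CC − I_C·R_C − I_E·R_E = 13 − 4.88×1.8 − 4.95×0.27 = 2.87 V.
V_CE = 2.87 V > 0.2 V confirms active-region operation.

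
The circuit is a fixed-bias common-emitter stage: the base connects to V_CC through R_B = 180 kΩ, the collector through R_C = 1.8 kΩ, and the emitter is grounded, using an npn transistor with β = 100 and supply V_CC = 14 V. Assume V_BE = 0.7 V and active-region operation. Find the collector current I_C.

I_C ≈ 7.4 mA

Base loop: V_CC = I_B·R_B + V_BE, so I_B = (14 − 0.7)/180 kΩ = 0.0739 mA.
In the active region I_C = β·I_B = 100 × 0.0739 = 7.39 mA.
Collector loop: V_CE = V_CC − I_C·R_C = 14 − 7.39×1.8 = 0.7 V.
Since V_CE = 0.7 V > V_CE(sat) ≈ 0.2 V, the transistor is in the active region as assumed.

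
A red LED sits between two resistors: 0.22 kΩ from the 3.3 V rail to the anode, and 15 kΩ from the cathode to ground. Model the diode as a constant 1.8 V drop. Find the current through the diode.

I ≈ 0.099 mA

The two resistors are in series with the diode, so KVL gives 3.3 = I·0.22 + 1.8 + I·15.
I = (3.3 − 1.8) / (0.22 + 15) kΩ = 1.5 / 15.2 = 0.0986 mA.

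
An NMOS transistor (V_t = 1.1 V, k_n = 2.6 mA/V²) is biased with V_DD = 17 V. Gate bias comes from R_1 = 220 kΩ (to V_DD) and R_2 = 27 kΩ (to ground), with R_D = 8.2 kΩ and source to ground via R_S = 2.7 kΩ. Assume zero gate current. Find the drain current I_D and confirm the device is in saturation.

V_G = V_DD·R_2/(R_1+R_2) = 17×27/247 = 1.86 V.
Assume saturation: I_D = (k_n/2)(V_GS − V_t)² with V_GS = V_G − I_D·R_S = 1.86 − 2.7·I_D.
Substituting gives 9.48·I_D² − 6.32·I_D + 0.748 = 0, with roots I_D = 0.154 or 0.514 mA.
The root I_D = 0.514 mA gives V_GS = 0.471 V ≤ V_t, so take I_D = 0.154 mA.
Then V_GS = 1.44 V and V_DS = V_DD − I_D(R_D+R_S) = 17 − 0.154×10.9 = 15.3 V.
Saturation requires V_DS ≥ V_GS − V_t = 0.344 V; 15.3 ≥ 0.344 ✓.

I_D ≈ 0.15 mA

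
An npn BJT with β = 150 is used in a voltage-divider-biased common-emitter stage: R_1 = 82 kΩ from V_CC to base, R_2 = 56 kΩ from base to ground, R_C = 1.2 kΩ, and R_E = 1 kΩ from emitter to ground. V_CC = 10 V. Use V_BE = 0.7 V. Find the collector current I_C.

I_C ≈ 2.7 mA

Thevenize the base divider: V_Th = V_CC·R_2/(R_1+R_2) = 10×56/138 = 4.06 V, R_Th = R_1‖R_2 = 33.3 kΩ.
Base-emitter loop: V_Th = I_B·R_Th + V_BE + (β+1)I_B·R_E, so I_B = (4.06 − 0.7) / (33.3 + 151×1) = 0.0182 mA.
I_C = β·I_B = 150×0.0182 = 2.73 mA, and I_E = (β+1)I_B = 2.75 mA.
V_CE = V_CC − I_C·R_C − I_E·R_E = 10 − 2.73×1.2 − 2.75×1 = 3.97 V.
V_CE = 3.97 V > 0.2 V confirms active-region operation.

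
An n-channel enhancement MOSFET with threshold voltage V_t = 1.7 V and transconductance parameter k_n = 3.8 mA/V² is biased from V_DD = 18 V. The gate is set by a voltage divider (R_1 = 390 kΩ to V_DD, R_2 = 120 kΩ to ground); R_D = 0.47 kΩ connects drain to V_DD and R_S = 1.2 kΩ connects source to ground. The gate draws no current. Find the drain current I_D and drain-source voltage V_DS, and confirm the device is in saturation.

V_G = V_DD·R_2/(R_1+R_2) = 18×120/510 = 4.24 V.
Assume saturation: I_D = (k_n/2)(V_GS − V_t)² with V_GS = V_G − I_D·R_S = 4.24 − 1.2·I_D.
Substituting gives 2.74·I_D² − 12.6·I_D + 12.2 = 0, with roots I_D = 1.4 or 3.19 mA.
The root I_D = 3.19 mA gives V_GS = 0.404 V ≤ V_t, so take I_D = 1.4 mA.
Then V_GS = 2.56 V and V_DS = V_DD − I_D(R_D+R_S) = 18 − 1.4×1.67 = 15.7 V.
Saturation requires V_DS ≥ V_GS − V_t = 0.858 V; 15.7 ≥ 0.858 ✓.

I_D ≈ 1.4 mA, V_DS ≈ 16 V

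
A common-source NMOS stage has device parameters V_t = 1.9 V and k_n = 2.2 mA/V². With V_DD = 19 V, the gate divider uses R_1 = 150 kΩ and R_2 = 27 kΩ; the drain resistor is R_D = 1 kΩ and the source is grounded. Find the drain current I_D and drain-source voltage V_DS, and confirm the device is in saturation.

I_D ≈ 1.1 mA, V_DS ≈ 18 V

V_G = V_DD·R_2/(R_1+R_2) = 19×27/177 = 2.9 V. With the source grounded, V_GS = V_G = 2.9 V.
Assume saturation: I_D = (k_n/2)(V_GS − V_t)² = (2.2/2)×(2.9 − 1.9)² = 1.1×0.998² = 1.1 mA.
V_DS = V_DD − I_D·R_D = 19 − 1.1×1 = 17.9 V.
Saturation requires V_DS ≥ V_GS − V_t = 0.998 V; 17.9 ≥ 0.998 ✓.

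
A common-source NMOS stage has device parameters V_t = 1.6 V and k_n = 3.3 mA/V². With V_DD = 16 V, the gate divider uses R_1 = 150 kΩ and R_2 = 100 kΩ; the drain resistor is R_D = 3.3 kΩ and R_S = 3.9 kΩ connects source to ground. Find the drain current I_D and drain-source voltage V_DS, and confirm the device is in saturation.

I_D ≈ 1 mA, V_DS ≈ 8.6 V

V_G = V_DD·R_2/(R_1+R_2) = 16×100/250 = 6.4 V.
Assume saturation: I_D = (k_n/2)(V_GS − V_t)² with V_GS = V_G − I_D·R_S = 6.4 − 3.9·I_D.
Substituting gives 25.1·I_D² − 62.8·I_D + 38 = 0, with roots I_D = 1.03 or 1.47 mA.
The root I_D = 1.47 mA gives V_GS = 0.655 V ≤ V_t, so take I_D = 1.03 mA.
Then V_GS = 2.39 V and V_DS = V_DD − I_D(R_D+R_S) = 16 − 1.03×7.2 = 8.6 V.
Saturation requires V_DS ≥ V_GS − V_t = 0.789 V; 8.6 ≥ 0.789 ✓.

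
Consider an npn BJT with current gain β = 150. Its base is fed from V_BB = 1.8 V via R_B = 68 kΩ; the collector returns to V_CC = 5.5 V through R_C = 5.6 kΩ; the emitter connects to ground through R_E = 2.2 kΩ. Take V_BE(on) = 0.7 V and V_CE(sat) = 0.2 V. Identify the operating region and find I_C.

Assume active. Base-emitter loop: I_B = (V_BB − V_BE)/(R_B + (β+1)R_E) = (1.8 − 0.7)/(68 + 151×2.2) = 0.00275 mA.
I_C = β·I_B = 150×0.00275 = 0.412 mA.
V_CE = V_CC − I_C·R_C − I_E·R_E = 5.5 − 0.412×5.6 − 0.415×2.2 = 2.28 V > V_CE(sat), so the active-region assumption holds.

active; I_C ≈ 0.41 mA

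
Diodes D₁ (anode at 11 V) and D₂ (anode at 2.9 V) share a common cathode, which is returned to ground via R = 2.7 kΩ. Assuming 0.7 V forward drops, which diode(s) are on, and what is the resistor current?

Only D₁ conducts; I_R ≈ 3.8 mA

Assume both conduct. Then node N would need to be at both 11−0.7 = 10.3 V and 2.9−0.7 = 2.2 V, which is impossible.
Assume only D₁ conducts: V_N = 11 − 0.7 = 10.3 V, so I_R = 10.3/2.7 = 3.81 mA.
Check D₂: its anode-to-cathode voltage is 2.9 − 10.3 = -7.4 V < 0.7 V, so it is off. The assumption is consistent.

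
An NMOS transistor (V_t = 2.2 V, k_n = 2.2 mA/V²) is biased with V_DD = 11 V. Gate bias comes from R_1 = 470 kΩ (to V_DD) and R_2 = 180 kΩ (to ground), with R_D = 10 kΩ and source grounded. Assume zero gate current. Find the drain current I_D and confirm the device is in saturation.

V_G = V_DD·R_2/(R_1+R_2) = 11×180/650 = 3.05 V. With the source grounded, V_GS = V_G = 3.05 V.
Assume saturation: I_D = (k_n/2)(V_GS − V_t)² = (2.2/2)×(3.05 − 2.2)² = 1.1×0.846² = 0.788 mA.
V_DS = V_DD − I_D·R_D = 11 − 0.788×10 = 3.12 V.
Saturation requires V_DS ≥ V_GS − V_t = 0.846 V; 3.12 ≥ 0.846 ✓.

I_D ≈ 0.79 mA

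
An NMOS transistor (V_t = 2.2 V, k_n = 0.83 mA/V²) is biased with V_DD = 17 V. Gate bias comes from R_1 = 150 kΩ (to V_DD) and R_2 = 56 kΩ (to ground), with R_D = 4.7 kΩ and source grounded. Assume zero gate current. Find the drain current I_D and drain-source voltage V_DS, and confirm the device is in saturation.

I_D ≈ 2.4 mA, V_DS ≈ 5.6 V

V_G = V_DD·R_2/(R_1+R_2) = 17×56/206 = 4.62 V. With the source grounded, V_GS = V_G = 4.62 V.
Assume saturation: I_D = (k_n/2)(V_GS − V_t)² = (0.83/2)×(4.62 − 2.2)² = 0.415×2.42² = 2.43 mA.
V_DS = V_DD − I_D·R_D = 17 − 2.43×4.7 = 5.56 V.
Saturation requires V_DS ≥ V_GS − V_t = 2.42 V; 5.56 ≥ 2.42 ✓.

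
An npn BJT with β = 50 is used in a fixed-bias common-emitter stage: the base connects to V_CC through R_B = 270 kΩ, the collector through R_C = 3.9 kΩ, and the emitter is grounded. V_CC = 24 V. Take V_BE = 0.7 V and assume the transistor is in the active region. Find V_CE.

Base loop: V_CC = I_B·R_B + V_BE, so I_B = (24 − 0.7)/270 kΩ = 0.0863 mA.
In the active region I_C = β·I_B = 50 × 0.0863 = 4.31 mA.
Collector loop: V_CE = V_CC − I_C·R_C = 24 − 4.31×3.9 = 7.17 V.
Since V_CE = 7.17 V > V_CE(sat) ≈ 0.2 V, the transistor is in the active region as assumed.

V_CE ≈ 7.2 V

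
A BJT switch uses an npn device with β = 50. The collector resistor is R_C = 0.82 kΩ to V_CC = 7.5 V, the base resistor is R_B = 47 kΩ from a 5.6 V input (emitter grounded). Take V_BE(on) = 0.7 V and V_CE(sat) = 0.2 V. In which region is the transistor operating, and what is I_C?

Assume active. Base-emitter loop: I_B = (V_BB − V_BE)/R_B = (5.6 − 0.7)/47 = 0.104 mA.
I_C = β·I_B = 50×0.104 = 5.21 mA.
V_CE = V_CC − I_C·R_C = 7.5 − 5.21×0.82 = 3.23 V > V_CE(sat), so the active-region assumption holds.

active; I_C ≈ 5.2 mA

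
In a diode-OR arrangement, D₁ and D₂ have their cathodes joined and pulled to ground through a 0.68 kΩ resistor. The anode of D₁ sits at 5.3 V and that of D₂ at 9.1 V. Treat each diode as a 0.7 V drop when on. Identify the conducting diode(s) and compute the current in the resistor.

Assume both conduct. Then node N would need to be at both 5.3−0.7 = 4.6 V and 9.1−0.7 = 8.4 V, which is impossible.
Assume only D₂ conducts: V_N = 9.1 − 0.7 = 8.4 V, so I_R = 8.4/0.68 = 12.4 mA.
Check D₁: its anode-to-cathode voltage is 5.3 − 8.4 = -3.1 V < 0.7 V, so it is off. The assumption is consistent.

Only D₂ conducts; I_R ≈ 12 mA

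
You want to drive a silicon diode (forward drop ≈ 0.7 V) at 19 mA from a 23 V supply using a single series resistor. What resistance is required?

The resistor drops V_S − V_D = 23 − 0.7 = 22.3 V at 19 mA.
R = 22.3 V / 19 mA = 1.17 kΩ.

R ≈ 1.2 kΩ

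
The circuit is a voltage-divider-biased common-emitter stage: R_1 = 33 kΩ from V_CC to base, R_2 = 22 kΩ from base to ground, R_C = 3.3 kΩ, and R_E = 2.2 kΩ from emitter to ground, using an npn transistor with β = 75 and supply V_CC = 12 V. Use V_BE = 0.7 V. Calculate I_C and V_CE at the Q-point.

I_C ≈ 1.7 mA, V_CE ≈ 2.6 V

Thevenize the base divider: V_Th = V_CC·R_2/(R_1+R_2) = 12×22/55 = 4.8 V, R_Th = R_1‖R_2 = 13.2 kΩ.
Base-emitter loop: V_Th = I_B·R_Th + V_BE + (β+1)I_B·R_E, so I_B = (4.8 − 0.7) / (13.2 + 76×2.2) = 0.0227 mA.
I_C = β·I_B = 75×0.0227 = 1.7 mA, and I_E = (β+1)I_B = 1.73 mA.
V_CE = V_CC − I_C·R_C − I_E·R_E = 12 − 1.7×3.3 − 1.73×2.2 = 2.58 V.
V_CE = 2.58 V > 0.2 V confirms active-region operation.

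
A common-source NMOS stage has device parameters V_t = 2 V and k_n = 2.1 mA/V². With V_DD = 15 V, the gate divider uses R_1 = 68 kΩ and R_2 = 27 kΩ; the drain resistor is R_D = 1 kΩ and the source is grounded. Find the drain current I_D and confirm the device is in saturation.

V_G = V_DD·R_2/(R_1+R_2) = 15×27/95 = 4.26 V. With the source grounded, V_GS = V_G = 4.26 V.
Assume saturation: I_D = (k_n/2)(V_GS − V_t)² = (2.1/2)×(4.26 − 2)² = 1.05×2.26² = 5.38 mA.
V_DS = V_DD − I_D·R_D = 15 − 5.38×1 = 9.62 V.
Saturation requires V_DS ≥ V_GS − V_t = 2.26 V; 9.62 ≥ 2.26 ✓.

I_D ≈ 5.4 mA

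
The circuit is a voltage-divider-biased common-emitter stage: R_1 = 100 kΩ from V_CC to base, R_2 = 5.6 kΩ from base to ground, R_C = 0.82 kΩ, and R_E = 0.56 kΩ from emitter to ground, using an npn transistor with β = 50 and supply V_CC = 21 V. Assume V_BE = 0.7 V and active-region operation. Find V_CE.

V_CE ≈ 20 V

Thevenize the base divider: V_Th = V_CC·R_2/(R_1+R_2) = 21×5.6/106 = 1.11 V, R_Th = R_1‖R_2 = 5.3 kΩ.
Base-emitter loop: V_Th = I_B·R_Th + V_BE + (β+1)I_B·R_E, so I_B = (1.11 − 0.7) / (5.3 + 51×0.56) = 0.0122 mA.
I_C = β·I_B = 50×0.0122 = 0.611 mA, and I_E = (β+1)I_B = 0.623 mA.
V_CE = V_CC − I_C·R_C − I_E·R_E = 21 − 0.611×0.82 − 0.623×0.56 = 20.2 V.
V_CE = 20.2 V > 0.2 V confirms active-region operation.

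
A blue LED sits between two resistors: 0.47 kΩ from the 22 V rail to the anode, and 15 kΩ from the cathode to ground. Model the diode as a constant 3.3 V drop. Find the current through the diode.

The two resistors are in series with the diode, so KVL gives 22 = I·0.47 + 3.3 + I·15.
I = (22 − 3.3) / (0.47 + 15) kΩ = 18.7 / 15.5 = 1.21 mA.

I ≈ 1.2 mA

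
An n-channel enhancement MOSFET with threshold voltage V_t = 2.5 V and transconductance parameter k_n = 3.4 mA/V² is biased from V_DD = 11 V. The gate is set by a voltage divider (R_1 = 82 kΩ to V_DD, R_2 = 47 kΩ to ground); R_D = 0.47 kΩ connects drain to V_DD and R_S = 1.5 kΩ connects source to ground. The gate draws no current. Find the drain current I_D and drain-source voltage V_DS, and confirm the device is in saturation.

V_G = V_DD·R_2/(R_1+R_2) = 11×47/129 = 4.01 V.
Assume saturation: I_D = (k_n/2)(V_GS − V_t)² with V_GS = V_G − I_D·R_S = 4.01 − 1.5·I_D.
Substituting gives 3.82·I_D² − 8.69·I_D + 3.86 = 0, with roots I_D = 0.607 or 1.66 mA.
The root I_D = 1.66 mA gives V_GS = 1.51 V ≤ V_t, so take I_D = 0.607 mA.
Then V_GS = 3.1 V and V_DS = V_DD − I_D(R_D+R_S) = 11 − 0.607×1.97 = 9.8 V.
Saturation requires V_DS ≥ V_GS − V_t = 0.597 V; 9.8 ≥ 0.597 ✓.

I_D ≈ 0.61 mA, V_DS ≈ 9.8 V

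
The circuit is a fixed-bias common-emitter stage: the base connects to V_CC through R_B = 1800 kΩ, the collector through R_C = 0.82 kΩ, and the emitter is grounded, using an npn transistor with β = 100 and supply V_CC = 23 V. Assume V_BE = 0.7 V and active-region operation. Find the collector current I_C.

Base loop: V_CC = I_B·R_B + V_BE, so I_B = (23 − 0.7)/1800 kΩ = 0.0124 mA.
In the active region I_C = β·I_B = 100 × 0.0124 = 1.24 mA.
Collector loop: V_CE = V_CC − I_C·R_C = 23 − 1.24×0.82 = 22 V.
Since V_CE = 22 V > V_CE(sat) ≈ 0.2 V, the transistor is in the active region as assumed.

I_C ≈ 1.2 mA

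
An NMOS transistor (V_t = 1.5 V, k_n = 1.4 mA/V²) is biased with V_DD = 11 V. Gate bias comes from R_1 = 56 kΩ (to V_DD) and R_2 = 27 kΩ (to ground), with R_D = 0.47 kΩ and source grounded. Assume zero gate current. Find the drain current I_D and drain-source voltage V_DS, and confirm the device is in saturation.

V_G = V_DD·R_2/(R_1+R_2) = 11×27/83 = 3.58 V. With the source grounded, V_GS = V_G = 3.58 V.
Assume saturation: I_D = (k_n/2)(V_GS − V_t)² = (1.4/2)×(3.58 − 1.5)² = 0.7×2.08² = 3.02 mA.
V_DS = V_DD − I_D·R_D = 11 − 3.02×0.47 = 9.58 V.
Saturation requires V_DS ≥ V_GS − V_t = 2.08 V; 9.58 ≥ 2.08 ✓.

I_D ≈ 3 mA, V_DS ≈ 9.6 V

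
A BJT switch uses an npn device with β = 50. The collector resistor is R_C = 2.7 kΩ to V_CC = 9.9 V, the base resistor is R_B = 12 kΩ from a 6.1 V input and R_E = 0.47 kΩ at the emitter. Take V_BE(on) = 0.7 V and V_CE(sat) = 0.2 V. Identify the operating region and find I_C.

saturation; I_C ≈ 3 mA

Assume active: I_B = (6.1 − 0.7)/(12 + 51×0.47) = 0.15 mA, I_C = β·I_B = 7.51 mA.
Then V_CE = 9.9 − 7.51×2.7 − 7.66×0.47 = -14 V < 0.2 V — the active assumption fails.
Re-solve with V_CE = 0.2 V. KCL at the emitter: V_E/R_E = (V_BB−0.7−V_E)/R_B + (V_CC−0.2−V_E)/R_C, giving V_E = 1.57 V.
I_C = (V_CC − 0.2 − V_E)/R_C = (9.7 − 1.57)/2.7 = 3.01 mA.
Check: I_B = (5.4 − 1.57)/12 = 0.319 mA, and β·I_B = 16 mA > I_C, confirming saturation.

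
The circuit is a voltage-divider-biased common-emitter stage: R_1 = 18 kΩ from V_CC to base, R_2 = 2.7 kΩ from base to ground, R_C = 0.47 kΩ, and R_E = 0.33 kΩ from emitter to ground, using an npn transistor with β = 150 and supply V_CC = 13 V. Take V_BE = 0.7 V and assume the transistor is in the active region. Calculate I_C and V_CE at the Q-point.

I_C ≈ 2.9 mA, V_CE ≈ 11 V

Thevenize the base divider: V_Th = V_CC·R_2/(R_1+R_2) = 13×2.7/20.7 = 1.7 V, R_Th = R_1‖R_2 = 2.35 kΩ.
Base-emitter loop: V_Th = I_B·R_Th + V_BE + (β+1)I_B·R_E, so I_B = (1.7 − 0.7) / (2.35 + 151×0.33) = 0.0191 mA.
I_C = β·I_B = 150×0.0191 = 2.86 mA, and I_E = (β+1)I_B = 2.88 mA.
V_CE = V_CC − I_C·R_C − I_E·R_E = 13 − 2.86×0.47 − 2.88×0.33 = 10.7 V.
V_CE = 10.7 V > 0.2 V confirms active-region operation.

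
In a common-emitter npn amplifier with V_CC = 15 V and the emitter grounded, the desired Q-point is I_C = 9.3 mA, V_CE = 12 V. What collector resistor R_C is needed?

R_C ≈ 0.32 kΩ

Collector loop: V_CC = I_C·R_C + V_CE.
R_C = (V_CC − V_CE)/I_C = (15 − 12)/9.3 = 0.323 kΩ.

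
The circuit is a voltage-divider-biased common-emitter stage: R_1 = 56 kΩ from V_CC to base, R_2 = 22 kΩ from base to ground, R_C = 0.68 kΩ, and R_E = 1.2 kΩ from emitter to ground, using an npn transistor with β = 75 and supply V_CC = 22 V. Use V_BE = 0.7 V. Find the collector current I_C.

Thevenize the base divider: V_Th = V_CC·R_2/(R_1+R_2) = 22×22/78 = 6.21 V, R_Th = R_1‖R_2 = 15.8 kΩ.
Base-emitter loop: V_Th = I_B·R_Th + V_BE + (β+1)I_B·R_E, so I_B = (6.21 − 0.7) / (15.8 + 76×1.2) = 0.0515 mA.
I_C = β·I_B = 75×0.0515 = 3.86 mA, and I_E = (β+1)I_B = 3.91 mA.
V_CE = V_CC − I_C·R_C − I_E·R_E = 22 − 3.86×0.68 − 3.91×1.2 = 14.7 V.
V_CE = 14.7 V > 0.2 V confirms active-region operation.

I_C ≈ 3.9 mA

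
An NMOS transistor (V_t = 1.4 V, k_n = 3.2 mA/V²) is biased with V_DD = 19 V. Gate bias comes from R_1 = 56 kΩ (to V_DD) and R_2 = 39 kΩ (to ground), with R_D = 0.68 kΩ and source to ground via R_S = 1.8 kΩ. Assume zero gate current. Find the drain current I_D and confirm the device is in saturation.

I_D ≈ 2.8 mA

V_G = V_DD·R_2/(R_1+R_2) = 19×39/95 = 7.8 V.
Assume saturation: I_D = (k_n/2)(V_GS − V_t)² with V_GS = V_G − I_D·R_S = 7.8 − 1.8·I_D.
Substituting gives 5.18·I_D² − 37.9·I_D + 65.5 = 0, with roots I_D = 2.82 or 4.49 mA.
The root I_D = 4.49 mA gives V_GS = -0.274 V ≤ V_t, so take I_D = 2.82 mA.
Then V_GS = 2.73 V and V_DS = V_DD − I_D(R_D+R_S) = 19 − 2.82×2.48 = 12 V.
Saturation requires V_DS ≥ V_GS − V_t = 1.33 V; 12 ≥ 1.33 ✓.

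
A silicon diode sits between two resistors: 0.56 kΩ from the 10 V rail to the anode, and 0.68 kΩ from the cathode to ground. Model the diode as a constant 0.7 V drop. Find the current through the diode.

I ≈ 7.5 mA

The two resistors are in series with the diode, so KVL gives 10 = I·0.56 + 0.7 + I·0.68.
I = (10 − 0.7) / (0.56 + 0.68) kΩ = 9.3 / 1.24 = 7.5 mA.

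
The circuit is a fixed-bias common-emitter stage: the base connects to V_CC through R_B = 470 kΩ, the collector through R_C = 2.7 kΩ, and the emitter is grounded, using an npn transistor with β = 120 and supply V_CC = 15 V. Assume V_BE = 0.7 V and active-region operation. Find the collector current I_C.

I_C ≈ 3.7 mA

Base loop: V_CC = I_B·R_B + V_BE, so I_B = (15 − 0.7)/470 kΩ = 0.0304 mA.
In the active region I_C = β·I_B = 120 × 0.0304 = 3.65 mA.
Collector loop: V_CE = V_CC − I_C·R_C = 15 − 3.65×2.7 = 5.14 V.
Since V_CE = 5.14 V > V_CE(sat) ≈ 0.2 V, the transistor is in the active region as assumed.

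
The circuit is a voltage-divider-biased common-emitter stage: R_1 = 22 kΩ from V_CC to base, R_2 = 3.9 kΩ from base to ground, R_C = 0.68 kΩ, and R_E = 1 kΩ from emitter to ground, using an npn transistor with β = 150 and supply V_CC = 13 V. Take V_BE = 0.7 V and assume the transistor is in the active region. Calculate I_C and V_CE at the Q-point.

Thevenize the base divider: V_Th = V_CC·R_2/(R_1+R_2) = 13×3.9/25.9 = 1.96 V, R_Th = R_1‖R_2 = 3.31 kΩ.
Base-emitter loop: V_Th = I_B·R_Th + V_BE + (β+1)I_B·R_E, so I_B = (1.96 − 0.7) / (3.31 + 151×1) = 0.00815 mA.
I_C = β·I_B = 150×0.00815 = 1.22 mA, and I_E = (β+1)I_B = 1.23 mA.
V_CE = V_CC − I_C·R_C − I_E·R_E = 13 − 1.22×0.68 − 1.23×1 = 10.9 V.
V_CE = 10.9 V > 0.2 V confirms active-region operation.

I_C ≈ 1.2 mA, V_CE ≈ 11 V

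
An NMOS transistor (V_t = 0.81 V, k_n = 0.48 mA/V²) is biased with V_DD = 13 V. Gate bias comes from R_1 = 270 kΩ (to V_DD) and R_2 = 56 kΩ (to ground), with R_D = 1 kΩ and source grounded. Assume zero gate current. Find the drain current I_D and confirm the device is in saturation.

I_D ≈ 0.49 mA

V_G = V_DD·R_2/(R_1+R_2) = 13×56/326 = 2.23 V. With the source grounded, V_GS = V_G = 2.23 V.
Assume saturation: I_D = (k_n/2)(V_GS − V_t)² = (0.48/2)×(2.23 − 0.81)² = 0.24×1.42² = 0.486 mA.
V_DS = V_DD − I_D·R_D = 13 − 0.486×1 = 12.5 V.
Saturation requires V_DS ≥ V_GS − V_t = 1.42 V; 12.5 ≥ 1.42 ✓.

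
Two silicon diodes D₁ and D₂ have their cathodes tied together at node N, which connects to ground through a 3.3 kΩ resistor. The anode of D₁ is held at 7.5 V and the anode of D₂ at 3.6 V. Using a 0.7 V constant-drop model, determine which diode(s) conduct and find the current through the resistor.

Only D₁ conducts; I_R ≈ 2.1 mA

Assume both conduct. Then node N would need to be at both 7.5−0.7 = 6.8 V and 3.6−0.7 = 2.9 V, which is impossible.
Assume only D₁ conducts: V_N = 7.5 − 0.7 = 6.8 V, so I_R = 6.8/3.3 = 2.06 mA.
Check D₂: its anode-to-cathode voltage is 3.6 − 6.8 = -3.2 V < 0.7 V, so it is off. The assumption is consistent.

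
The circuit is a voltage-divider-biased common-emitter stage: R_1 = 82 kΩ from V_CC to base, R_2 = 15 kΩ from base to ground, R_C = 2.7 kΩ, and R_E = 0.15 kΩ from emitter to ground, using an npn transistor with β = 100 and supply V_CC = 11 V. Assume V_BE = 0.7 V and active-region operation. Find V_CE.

Thevenize the base divider: V_Th = V_CC·R_2/(R_1+R_2) = 11×15/97 = 1.7 V, R_Th = R_1‖R_2 = 12.7 kΩ.
Base-emitter loop: V_Th = I_B·R_Th + V_BE + (β+1)I_B·R_E, so I_B = (1.7 − 0.7) / (12.7 + 101×0.15) = 0.036 mA.
I_C = β·I_B = 100×0.036 = 3.6 mA, and I_E = (β+1)I_B = 3.63 mA.
V_CE = V_CC − I_C·R_C − I_E·R_E = 11 − 3.6×2.7 − 3.63×0.15 = 0.743 V.
V_CE = 0.743 V > 0.2 V confirms active-region operation.

V_CE ≈ 0.74 V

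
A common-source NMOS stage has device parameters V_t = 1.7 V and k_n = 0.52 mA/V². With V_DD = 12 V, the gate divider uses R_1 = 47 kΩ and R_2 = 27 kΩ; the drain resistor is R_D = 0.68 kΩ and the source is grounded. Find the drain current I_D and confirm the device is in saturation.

V_G = V_DD·R_2/(R_1+R_2) = 12×27/74 = 4.38 V. With the source grounded, V_GS = V_G = 4.38 V.
Assume saturation: I_D = (k_n/2)(V_GS − V_t)² = (0.52/2)×(4.38 − 1.7)² = 0.26×2.68² = 1.87 mA.
V_DS = V_DD − I_D·R_D = 12 − 1.87×0.68 = 10.7 V.
Saturation requires V_DS ≥ V_GS − V_t = 2.68 V; 10.7 ≥ 2.68 ✓.

I_D ≈ 1.9 mA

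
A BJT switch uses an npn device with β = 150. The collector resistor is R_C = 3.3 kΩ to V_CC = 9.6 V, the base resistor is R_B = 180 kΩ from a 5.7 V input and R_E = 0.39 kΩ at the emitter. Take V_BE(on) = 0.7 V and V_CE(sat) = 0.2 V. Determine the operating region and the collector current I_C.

Assume active: I_B = (5.7 − 0.7)/(180 + 151×0.39) = 0.0209 mA, I_C = β·I_B = 3.14 mA.
Then V_CE = 9.6 − 3.14×3.3 − 3.16×0.39 = -1.99 V < 0.2 V — the active assumption fails.
Re-solve with V_CE = 0.2 V. KCL at the emitter: V_E/R_E = (V_BB−0.7−V_E)/R_B + (V_CC−0.2−V_E)/R_C, giving V_E = 1 V.
I_C = (V_CC − 0.2 − V_E)/R_C = (9.4 − 1)/3.3 = 2.55 mA.
Check: I_B = (5 − 1)/180 = 0.0222 mA, and β·I_B = 3.33 mA > I_C, confirming saturation.

saturation; I_C ≈ 2.5 mA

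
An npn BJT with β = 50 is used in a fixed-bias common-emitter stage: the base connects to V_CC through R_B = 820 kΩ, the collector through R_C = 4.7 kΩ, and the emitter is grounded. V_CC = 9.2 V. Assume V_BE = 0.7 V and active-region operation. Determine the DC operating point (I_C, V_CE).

I_C ≈ 0.52 mA, V_CE ≈ 6.8 V

Base loop: V_CC = I_B·R_B + V_BE, so I_B = (9.2 − 0.7)/820 kΩ = 0.0104 mA.
In the active region I_C = β·I_B = 50 × 0.0104 = 0.518 mA.
Collector loop: V_CE = V_CC − I_C·R_C = 9.2 − 0.518×4.7 = 6.76 V.
Since V_CE = 6.76 V > V_CE(sat) ≈ 0.2 V, the transistor is in the active region as assumed.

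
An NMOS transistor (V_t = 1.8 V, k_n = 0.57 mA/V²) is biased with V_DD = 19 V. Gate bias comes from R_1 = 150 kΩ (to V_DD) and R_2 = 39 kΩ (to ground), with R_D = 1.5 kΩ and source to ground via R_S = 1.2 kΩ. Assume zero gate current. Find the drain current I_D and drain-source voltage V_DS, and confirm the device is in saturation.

V_G = V_DD·R_2/(R_1+R_2) = 19×39/189 = 3.92 V.
Assume saturation: I_D = (k_n/2)(V_GS − V_t)² with V_GS = V_G − I_D·R_S = 3.92 − 1.2·I_D.
Substituting gives 0.41·I_D² − 2.45·I_D + 1.28 = 0, with roots I_D = 0.579 or 5.39 mA.
The root I_D = 5.39 mA gives V_GS = -2.55 V ≤ V_t, so take I_D = 0.579 mA.
Then V_GS = 3.23 V and V_DS = V_DD − I_D(R_D+R_S) = 19 − 0.579×2.7 = 17.4 V.
Saturation requires V_DS ≥ V_GS − V_t = 1.43 V; 17.4 ≥ 1.43 ✓.

I_D ≈ 0.58 mA, V_DS ≈ 17 V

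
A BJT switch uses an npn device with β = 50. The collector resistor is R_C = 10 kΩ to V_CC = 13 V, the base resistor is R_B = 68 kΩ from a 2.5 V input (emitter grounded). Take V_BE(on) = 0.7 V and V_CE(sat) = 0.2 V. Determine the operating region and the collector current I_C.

Assume active: I_B = (2.5 − 0.7)/68 = 0.0265 mA, giving I_C = β·I_B = 1.32 mA.
But then V_CE = 13 − 1.32×10 = -0.235 V < V_CE(sat) = 0.2 V — impossible in the active region.
So the transistor is saturated. With V_CE = 0.2 V, I_C = (V_CC − 0.2)/R_C = 12.8/10 = 1.28 mA.
Check: β·I_B = 1.32 mA > I_C = 1.28 mA, confirming saturation.

saturation; I_C ≈ 1.3 mA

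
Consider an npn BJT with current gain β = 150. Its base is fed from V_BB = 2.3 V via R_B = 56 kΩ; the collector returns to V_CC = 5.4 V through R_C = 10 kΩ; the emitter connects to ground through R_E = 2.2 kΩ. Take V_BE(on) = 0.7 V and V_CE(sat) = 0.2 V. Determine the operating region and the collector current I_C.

saturation; I_C ≈ 0.42 mA

Assume active: I_B = (2.3 − 0.7)/(56 + 151×2.2) = 0.00412 mA, I_C = β·I_B = 0.618 mA.
Then V_CE = 5.4 − 0.618×10 − 0.622×2.2 = -2.15 V < 0.2 V — the active assumption fails.
Re-solve with V_CE = 0.2 V. KCL at the emitter: V_E/R_E = (V_BB−0.7−V_E)/R_B + (V_CC−0.2−V_E)/R_C, giving V_E = 0.958 V.
I_C = (V_CC − 0.2 − V_E)/R_C = (5.2 − 0.958)/10 = 0.424 mA.
Check: I_B = (1.6 − 0.958)/56 = 0.0115 mA, and β·I_B = 1.72 mA > I_C, confirming saturation.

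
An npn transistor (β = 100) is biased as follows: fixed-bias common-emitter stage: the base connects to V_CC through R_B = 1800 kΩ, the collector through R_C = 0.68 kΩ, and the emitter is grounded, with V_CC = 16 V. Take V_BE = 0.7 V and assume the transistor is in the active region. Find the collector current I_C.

Base loop: V_CC = I_B·R_B + V_BE, so I_B = (16 − 0.7)/1800 kΩ = 0.0085 mA.
In the active region I_C = β·I_B = 100 × 0.0085 = 0.85 mA.
Collector loop: V_CE = V_CC − I_C·R_C = 16 − 0.85×0.68 = 15.4 V.
Since V_CE = 15.4 V > V_CE(sat) ≈ 0.2 V, the transistor is in the active region as assumed.

I_C ≈ 0.85 mA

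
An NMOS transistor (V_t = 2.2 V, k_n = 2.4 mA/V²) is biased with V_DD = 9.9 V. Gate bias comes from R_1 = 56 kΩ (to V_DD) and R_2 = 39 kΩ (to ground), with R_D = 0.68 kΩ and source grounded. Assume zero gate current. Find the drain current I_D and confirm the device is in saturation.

V_G = V_DD·R_2/(R_1+R_2) = 9.9×39/95 = 4.06 V. With the source grounded, V_GS = V_G = 4.06 V.
Assume saturation: I_D = (k_n/2)(V_GS − V_t)² = (2.4/2)×(4.06 − 2.2)² = 1.2×1.86² = 4.17 mA.
V_DS = V_DD − I_D·R_D = 9.9 − 4.17×0.68 = 7.06 V.
Saturation requires V_DS ≥ V_GS − V_t = 1.86 V; 7.06 ≥ 1.86 ✓.

I_D ≈ 4.2 mA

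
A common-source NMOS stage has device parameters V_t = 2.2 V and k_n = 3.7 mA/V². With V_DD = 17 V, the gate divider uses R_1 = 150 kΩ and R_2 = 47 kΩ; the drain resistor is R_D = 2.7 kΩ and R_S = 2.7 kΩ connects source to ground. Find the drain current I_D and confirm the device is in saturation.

V_G = V_DD·R_2/(R_1+R_2) = 17×47/197 = 4.06 V.
Assume saturation: I_D = (k_n/2)(V_GS − V_t)² with V_GS = V_G − I_D·R_S = 4.06 − 2.7·I_D.
Substituting gives 13.5·I_D² − 19.5·I_D + 6.37 = 0, with roots I_D = 0.496 or 0.953 mA.
The root I_D = 0.953 mA gives V_GS = 1.48 V ≤ V_t, so take I_D = 0.496 mA.
Then V_GS = 2.72 V and V_DS = V_DD − I_D(R_D+R_S) = 17 − 0.496×5.4 = 14.3 V.
Saturation requires V_DS ≥ V_GS − V_t = 0.518 V; 14.3 ≥ 0.518 ✓.

I_D ≈ 0.5 mA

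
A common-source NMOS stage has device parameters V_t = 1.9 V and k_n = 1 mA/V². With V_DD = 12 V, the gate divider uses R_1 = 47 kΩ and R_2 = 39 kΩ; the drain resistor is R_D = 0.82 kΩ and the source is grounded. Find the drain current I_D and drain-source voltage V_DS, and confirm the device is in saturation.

V_G = V_DD·R_2/(R_1+R_2) = 12×39/86 = 5.44 V. With the source grounded, V_GS = V_G = 5.44 V.
Assume saturation: I_D = (k_n/2)(V_GS − V_t)² = (1/2)×(5.44 − 1.9)² = 0.5×3.54² = 6.27 mA.
V_DS = V_DD − I_D·R_D = 12 − 6.27×0.82 = 6.86 V.
Saturation requires V_DS ≥ V_GS − V_t = 3.54 V; 6.86 ≥ 3.54 ✓.

I_D ≈ 6.3 mA, V_DS ≈ 6.9 V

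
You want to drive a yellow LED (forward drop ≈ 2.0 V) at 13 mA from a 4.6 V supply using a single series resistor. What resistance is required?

R ≈ 0.2 kΩ

The resistor drops V_S − V_D = 4.6 − 2.0 = 2.6 V at 13 mA.
R = 2.6 V / 13 mA = 0.2 kΩ.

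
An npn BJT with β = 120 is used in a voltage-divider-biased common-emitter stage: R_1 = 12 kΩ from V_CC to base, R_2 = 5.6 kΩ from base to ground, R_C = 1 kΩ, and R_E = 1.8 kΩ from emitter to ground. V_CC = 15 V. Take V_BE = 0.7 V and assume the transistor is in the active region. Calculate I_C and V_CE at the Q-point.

Thevenize the base divider: V_Th = V_CC·R_2/(R_1+R_2) = 15×5.6/17.6 = 4.77 V, R_Th = R_1‖R_2 = 3.82 kΩ.
Base-emitter loop: V_Th = I_B·R_Th + V_BE + (β+1)I_B·R_E, so I_B = (4.77 − 0.7) / (3.82 + 121×1.8) = 0.0184 mA.
I_C = β·I_B = 120×0.0184 = 2.21 mA, and I_E = (β+1)I_B = 2.22 mA.
V_CE = V_CC − I_C·R_C − I_E·R_E = 15 − 2.21×1 − 2.22×1.8 = 8.79 V.
V_CE = 8.79 V > 0.2 V confirms active-region operation.

I_C ≈ 2.2 mA, V_CE ≈ 8.8 V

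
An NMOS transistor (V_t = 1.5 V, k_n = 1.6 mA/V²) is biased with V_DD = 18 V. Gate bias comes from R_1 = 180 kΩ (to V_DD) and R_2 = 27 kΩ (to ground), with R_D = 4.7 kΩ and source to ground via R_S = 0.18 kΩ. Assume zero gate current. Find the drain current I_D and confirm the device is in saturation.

I_D ≈ 0.47 mA

V_G = V_DD·R_2/(R_1+R_2) = 18×27/207 = 2.35 V.
Assume saturation: I_D = (k_n/2)(V_GS − V_t)² with V_GS = V_G − I_D·R_S = 2.35 − 0.18·I_D.
Substituting gives 0.0259·I_D² − 1.24·I_D + 0.575 = 0, with roots I_D = 0.467 or 47.5 mA.
The root I_D = 47.5 mA gives V_GS = -6.21 V ≤ V_t, so take I_D = 0.467 mA.
Then V_GS = 2.26 V and V_DS = V_DD − I_D(R_D+R_S) = 18 − 0.467×4.88 = 15.7 V.
Saturation requires V_DS ≥ V_GS − V_t = 0.764 V; 15.7 ≥ 0.764 ✓.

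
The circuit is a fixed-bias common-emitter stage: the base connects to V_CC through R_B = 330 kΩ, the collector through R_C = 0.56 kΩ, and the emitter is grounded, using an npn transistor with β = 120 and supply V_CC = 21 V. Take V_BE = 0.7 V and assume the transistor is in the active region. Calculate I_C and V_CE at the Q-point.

Base loop: V_CC = I_B·R_B + V_BE, so I_B = (21 − 0.7)/330 kΩ = 0.0615 mA.
In the active region I_C = β·I_B = 120 × 0.0615 = 7.38 mA.
Collector loop: V_CE = V_CC − I_C·R_C = 21 − 7.38×0.56 = 16.9 V.
Since V_CE = 16.9 V > V_CE(sat) ≈ 0.2 V, the transistor is in the active region as assumed.

I_C ≈ 7.4 mA, V_CE ≈ 17 V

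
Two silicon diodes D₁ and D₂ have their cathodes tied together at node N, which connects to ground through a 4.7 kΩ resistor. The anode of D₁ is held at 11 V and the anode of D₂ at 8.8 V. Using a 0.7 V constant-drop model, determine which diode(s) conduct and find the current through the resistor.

Only D₁ conducts; I_R ≈ 2.2 mA

Assume both conduct. Then node N would need to be at both 11−0.7 = 10.3 V and 8.8−0.7 = 8.1 V, which is impossible.
Assume only D₁ conducts: V_N = 11 − 0.7 = 10.3 V, so I_R = 10.3/4.7 = 2.19 mA.
Check D₂: its anode-to-cathode voltage is 8.8 − 10.3 = -1.5 V < 0.7 V, so it is off. The assumption is consistent.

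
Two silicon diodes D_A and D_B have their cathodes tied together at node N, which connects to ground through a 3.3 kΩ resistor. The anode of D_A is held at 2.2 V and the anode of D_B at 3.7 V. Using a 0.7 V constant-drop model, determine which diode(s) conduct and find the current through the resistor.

Only D_B conducts; I_R ≈ 0.91 mA

Assume both conduct. Then node N would need to be at both 2.2−0.7 = 1.5 V and 3.7−0.7 = 3 V, which is impossible.
Assume only D_B conducts: V_N = 3.7 − 0.7 = 3 V, so I_R = 3/3.3 = 0.909 mA.
Check D_A: its anode-to-cathode voltage is 2.2 − 3 = -0.8 V < 0.7 V, so it is off. The assumption is consistent.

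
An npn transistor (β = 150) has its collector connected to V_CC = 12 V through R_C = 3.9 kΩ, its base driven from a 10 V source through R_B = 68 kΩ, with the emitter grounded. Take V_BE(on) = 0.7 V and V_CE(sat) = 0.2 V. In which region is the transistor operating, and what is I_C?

Assume active: I_B = (10 − 0.7)/68 = 0.137 mA, giving I_C = β·I_B = 20.5 mA.
But then V_CE = 12 − 20.5×3.9 = -68 V < V_CE(sat) = 0.2 V — impossible in the active region.
So the transistor is saturated. With V_CE = 0.2 V, I_C = (V_CC − 0.2)/R_C = 11.8/3.9 = 3.03 mA.
Check: β·I_B = 20.5 mA > I_C = 3.03 mA, confirming saturation.

saturation; I_C ≈ 3 mA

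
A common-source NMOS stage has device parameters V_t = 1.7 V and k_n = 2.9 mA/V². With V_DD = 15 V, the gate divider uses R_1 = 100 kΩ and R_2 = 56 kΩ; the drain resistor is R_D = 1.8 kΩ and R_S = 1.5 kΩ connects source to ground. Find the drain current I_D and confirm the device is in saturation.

I_D ≈ 1.7 mA

V_G = V_DD·R_2/(R_1+R_2) = 15×56/156 = 5.38 V.
Assume saturation: I_D = (k_n/2)(V_GS − V_t)² with V_GS = V_G − I_D·R_S = 5.38 − 1.5·I_D.
Substituting gives 3.26·I_D² − 17·I_D + 19.7 = 0, with roots I_D = 1.73 or 3.49 mA.
The root I_D = 3.49 mA gives V_GS = 0.148 V ≤ V_t, so take I_D = 1.73 mA.
Then V_GS = 2.79 V and V_DS = V_DD − I_D(R_D+R_S) = 15 − 1.73×3.3 = 9.3 V.
Saturation requires V_DS ≥ V_GS − V_t = 1.09 V; 9.3 ≥ 1.09 ✓.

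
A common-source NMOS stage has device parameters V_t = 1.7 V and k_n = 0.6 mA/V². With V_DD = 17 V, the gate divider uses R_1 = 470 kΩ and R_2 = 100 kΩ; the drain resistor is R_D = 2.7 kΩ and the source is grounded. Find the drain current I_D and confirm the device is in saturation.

V_G = V_DD·R_2/(R_1+R_2) = 17×100/570 = 2.98 V. With the source grounded, V_GS = V_G = 2.98 V.
Assume saturation: I_D = (k_n/2)(V_GS − V_t)² = (0.6/2)×(2.98 − 1.7)² = 0.3×1.28² = 0.493 mA.
V_DS = V_DD − I_D·R_D = 17 − 0.493×2.7 = 15.7 V.
Saturation requires V_DS ≥ V_GS − V_t = 1.28 V; 15.7 ≥ 1.28 ✓.

I_D ≈ 0.49 mA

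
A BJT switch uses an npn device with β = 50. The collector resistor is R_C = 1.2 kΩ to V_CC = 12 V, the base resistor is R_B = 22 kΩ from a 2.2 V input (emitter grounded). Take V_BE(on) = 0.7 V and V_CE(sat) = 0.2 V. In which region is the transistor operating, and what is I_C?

active; I_C ≈ 3.4 mA

Assume active. Base-emitter loop: I_B = (V_BB − V_BE)/R_B = (2.2 − 0.7)/22 = 0.0682 mA.
I_C = β·I_B = 50×0.0682 = 3.41 mA.
V_CE = V_CC − I_C·R_C = 12 − 3.41×1.2 = 7.91 V > V_CE(sat), so the active-region assumption holds.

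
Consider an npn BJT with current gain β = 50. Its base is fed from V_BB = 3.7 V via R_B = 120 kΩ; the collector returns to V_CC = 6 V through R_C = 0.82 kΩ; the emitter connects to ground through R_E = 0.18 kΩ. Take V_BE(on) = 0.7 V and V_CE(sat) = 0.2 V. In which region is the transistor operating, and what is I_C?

active; I_C ≈ 1.2 mA

Assume active. Base-emitter loop: I_B = (V_BB − V_BE)/(R_B + (β+1)R_E) = (3.7 − 0.7)/(120 + 51×0.18) = 0.0232 mA.
I_C = β·I_B = 50×0.0232 = 1.16 mA.
V_CE = V_CC − I_C·R_C − I_E·R_E = 6 − 1.16×0.82 − 1.18×0.18 = 4.83 V > V_CE(sat), so the active-region assumption holds.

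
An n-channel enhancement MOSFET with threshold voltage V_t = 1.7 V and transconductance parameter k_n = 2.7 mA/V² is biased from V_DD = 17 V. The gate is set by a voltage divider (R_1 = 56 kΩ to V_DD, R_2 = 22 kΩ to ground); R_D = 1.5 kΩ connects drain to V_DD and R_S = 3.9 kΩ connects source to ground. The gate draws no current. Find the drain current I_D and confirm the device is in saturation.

I_D ≈ 0.62 mA

V_G = V_DD·R_2/(R_1+R_2) = 17×22/78 = 4.79 V.
Assume saturation: I_D = (k_n/2)(V_GS − V_t)² with V_GS = V_G − I_D·R_S = 4.79 − 3.9·I_D.
Substituting gives 20.5·I_D² − 33.6·I_D + 12.9 = 0, with roots I_D = 0.62 or 1.02 mA.
The root I_D = 1.02 mA gives V_GS = 0.832 V ≤ V_t, so take I_D = 0.62 mA.
Then V_GS = 2.38 V and V_DS = V_DD − I_D(R_D+R_S) = 17 − 0.62×5.4 = 13.7 V.
Saturation requires V_DS ≥ V_GS − V_t = 0.678 V; 13.7 ≥ 0.678 ✓.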